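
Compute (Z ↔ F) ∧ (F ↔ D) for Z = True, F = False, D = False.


Z = True, F = False, D = False
Step 1: Z ↔ F is true when Z and F have the same value. Result: False
Step 2: F ↔ D is true when F and D have the same value. Result: True
Step 3: False ∧ True = False

False


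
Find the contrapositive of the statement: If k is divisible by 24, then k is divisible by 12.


Original: If k is divisible by 24, then k is divisible by 12
Contrapositive: If ¬Q, then ¬P
Negate Q: not (k is divisible by 12)
Negate P: not (k is divisible by 24)

If not (k is divisible by 12), then not (k is divisible by 24).


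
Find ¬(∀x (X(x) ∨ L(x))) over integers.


Original: ∀x (X(x) ∨ L(x))
Rule: ¬∀→∃, ¬∃→∀, negate predicate.
Negation: ∃x (¬X(x) ∧ ¬L(x))

∃x (¬X(x) ∧ ¬L(x))


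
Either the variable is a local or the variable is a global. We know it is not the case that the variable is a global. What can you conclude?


Disjunctive syllogism: P ∨ Q, ¬P ⊢ Q
Disjunction: the variable is a local ∨ the variable is a global
We know it is not the case that the variable is a global.
By disjunctive syllogism, the other disjunct must be true.

The variable is a local


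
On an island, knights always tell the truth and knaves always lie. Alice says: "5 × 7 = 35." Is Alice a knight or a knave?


Statement: "5 × 7 = 35."
Actual: 5 × 7 = 35
Claimed: 35
Statement is TRUE → Alice tells the truth → Knight

Knight


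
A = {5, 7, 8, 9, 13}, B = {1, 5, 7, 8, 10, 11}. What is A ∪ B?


A = {5, 7, 8, 9, 13}
B = {1, 5, 7, 8, 10, 11}
Operation: union
All elements combined: 1, 5, 7, 8, 9, 10, 11, 13

{1, 5, 7, 8, 9, 10, 11, 13}


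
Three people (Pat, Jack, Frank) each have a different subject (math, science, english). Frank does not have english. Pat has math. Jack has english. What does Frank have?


From clues:
  Pat → math
  Jack → english
By elimination, Frank gets the remaining.

science


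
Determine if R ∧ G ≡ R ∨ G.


Expression 1: R ∧ G
Expression 2: R ∨ G
Truth table (R G | Expr1 Expr2):
  T T |   T     T
  T F |   F     T   ← differ
  F T |   F     T   ← differ
  F F |   F     F
Counterexample: R=T, G=F gives Expr1 = F but Expr2 = T, so the expressions are NOT logically equivalent.

No


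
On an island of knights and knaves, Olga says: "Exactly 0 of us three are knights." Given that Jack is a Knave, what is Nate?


Olga claims exactly 0 knights among Olga, Jack, Nate.
Given: Jack is a Knave.

Case 1: Olga is a Knight (tells truth)
  Then exactly 0 of the three are knights.
  Counting Olga, Jack: 1 knight(s) so far. Need -1 more → impossible.
Case 2: Olga is a Knave (lies)
  Then the count is NOT 0.
  If Nate = Knave, count = 0 = 0 → claim would be true, contradicts lie.
  If Nate = Knight, count = 1 ≠ 0 → lie confirmed ✓

Nate is a Knight.

Knight


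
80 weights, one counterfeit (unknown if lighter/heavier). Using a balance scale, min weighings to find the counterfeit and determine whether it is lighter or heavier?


Let n = 80. 160 possibilities (n weights × lighter/heavier); each weighing has 3 outcomes.
Bound for k weighings: say the first weighing puts j weights on each pan. If it tips, the 2j weighed weights remain suspects (each with a known direction) and k-1 weighings give 3^(k-1) outcomes; 3^(k-1) is odd, so 2j ≤ 3^(k-1) - 1. If it balances, the n - 2j unweighed weights remain with direction unknown: 2(n - 2j) ≤ 3^(k-1) - 1 by the same parity argument. Adding, n ≤ (3^(k-1) - 1) + (3^(k-1) - 1)/2 = (3^k - 3)/2, and the classical three-group strategy achieves this (3 weights in 2 weighings, 12 in 3, 39 in 4, 120 in 5).
So we need the smallest k with (3^k - 3)/2 ≥ 80.
k = 4: (3^4 - 3)/2 = 39 < 80 ✗
k = 5: (3^5 - 3)/2 = 120 ≥ 80 ✓

5


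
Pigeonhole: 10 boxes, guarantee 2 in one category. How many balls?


Pigeonhole: to guarantee k in one of n categories, need (k-1)×n + 1.
k = 2, n = 10
Minimum = (2-1) × 10 + 1 = 1 × 10 + 1

11


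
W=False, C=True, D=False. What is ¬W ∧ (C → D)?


W = False, C = True, D = False
Expression: ¬W ∧ (C → D)
Step 1: ¬W = NOT False = True
Step 2: C → D = True → False (false only if C=True, D=False) = False
Step 3: (True) ∧ (False) = True AND False = False

False


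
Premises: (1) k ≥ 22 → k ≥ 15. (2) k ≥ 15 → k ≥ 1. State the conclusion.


Hypothetical syllogism: P → Q, Q → R ⊢ P → R
Premise 1: k ≥ 22 → k ≥ 15
Premise 2: k ≥ 15 → k ≥ 1
Chain the implications: the middle term (k ≥ 15) links the two.
Conclusion: If k ≥ 22, then k ≥ 1.

If k ≥ 22, then k ≥ 1.


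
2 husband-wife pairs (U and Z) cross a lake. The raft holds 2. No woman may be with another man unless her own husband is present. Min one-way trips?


Label couples U and Z.
1. WU+WZ → (far: WU,WZ; near: HU,HZ)
2. WU ←   (far: WZ; near: HU,HZ,WU)
3. HU+HZ → (far: HU,HZ,WZ; near: WU)
4. HU ←   (far: HZ,WZ; near: HU,WU)  — HU returns, since WU is alone on near bank
5. HU+WU → (far: all four; near: empty)
Every state respects the constraint.
Minimum trips = 5

5


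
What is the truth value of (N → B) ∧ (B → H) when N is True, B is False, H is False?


N = True, B = False, H = False
Step 1: N → B is false only when N=True and B=False. Result: False
Step 2: B → H is false only when B=True and H=False. Result: True
Step 3: False ∧ True = False

False


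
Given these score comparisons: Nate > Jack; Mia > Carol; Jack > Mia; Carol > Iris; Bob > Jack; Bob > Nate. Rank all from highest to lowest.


Constraints: Nate > Jack; Mia > Carol; Jack > Mia; Carol > Iris; Bob > Jack; Bob > Nate
Method: at each step, the next-highest is the one remaining person who never appears on the smaller side of a constraint between remaining people.
  Step 1: remaining {Nate, Iris, Bob, Carol, Jack, Mia}; on the smaller side: {Nate, Iris, Carol, Jack, Mia} → Bob is next (Bob > Jack; Bob > Nate).
  Step 2: remaining {Nate, Iris, Carol, Jack, Mia}; on the smaller side: {Iris, Carol, Jack, Mia} → Nate is next (Nate > Jack).
  Step 3: remaining {Iris, Carol, Jack, Mia}; on the smaller side: {Iris, Carol, Mia} → Jack is next (Jack > Mia).
  Step 4: remaining {Iris, Carol, Mia}; on the smaller side: {Iris, Carol} → Mia is next (Mia > Carol).
  Step 5: remaining {Iris, Carol}; on the smaller side: {Iris} → Carol is next (Carol > Iris).
  Step 6: only Iris remains → lowest.
Final ranking (highest to lowest):

Bob > Nate > Jack > Mia > Carol > Iris


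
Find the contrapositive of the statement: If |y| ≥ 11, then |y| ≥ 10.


Original: If |y| ≥ 11, then |y| ≥ 10
Contrapositive: If ¬Q, then ¬P
Negate Q: not (|y| ≥ 10)
Negate P: not (|y| ≥ 11)

If not (|y| ≥ 10), then not (|y| ≥ 11).


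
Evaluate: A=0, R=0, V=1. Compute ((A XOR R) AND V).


A XOR R = 0^0 = 0
0 AND 1 = 0

0


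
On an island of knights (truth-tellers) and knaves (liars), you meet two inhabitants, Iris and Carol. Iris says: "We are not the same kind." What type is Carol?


Iris says: "We are not the same kind."
Case 1: Iris is a Knight (truth-teller)
  Statement is true → they ARE different → Carol is a Knave
Case 2: Iris is a Knave (liar)
  Statement is false → they are NOT different → Carol is a Knave
In both cases, Carol is a Knave.

Knave


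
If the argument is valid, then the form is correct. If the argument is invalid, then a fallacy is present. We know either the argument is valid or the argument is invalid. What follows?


Constructive dilemma: (P → Q) ∧ (R → S), P ∨ R ⊢ Q ∨ S
Premise 1: the argument is valid → the form is correct
Premise 2: the argument is invalid → a fallacy is present
Premise 3: the argument is valid ∨ the argument is invalid
Case 1: Assuming the argument is valid, then by Premise 1, the form is correct.
Case 2: Assuming the argument is invalid, then by Premise 2, a fallacy is present.
Since one of the argument is valid or the argument is invalid must hold, we get the form is correct or a fallacy is present.

The form is correct or a fallacy is present.


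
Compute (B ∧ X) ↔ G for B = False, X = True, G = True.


B = False, X = True, G = True
Step 1: B ∧ X = False AND True = False
Step 2: (False) ↔ G: true when both sides have same truth value.
Result: False ↔ True = False

False


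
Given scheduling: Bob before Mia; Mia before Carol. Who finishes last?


Constraints: Bob before Mia; Mia before Carol
The last task can have nothing scheduled after it, so it must never appear on the left of a 'before'.
Tasks appearing before some other task: Bob, Mia.
The only task not in that list is Carol → it is last.

Carol


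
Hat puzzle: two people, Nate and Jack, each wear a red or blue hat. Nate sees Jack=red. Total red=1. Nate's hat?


Total red = 1, Jack = red
Red accounted for: 1
Remaining for Nate: 0
Nate's hat is blue.

blue


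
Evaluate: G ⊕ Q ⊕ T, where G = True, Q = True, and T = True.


G = True, Q = True, T = True
Step 1: G ⊕ Q = True XOR True = False
Step 2: False ⊕ T = False XOR True = True
XOR is true when an odd number of operands are true.

True


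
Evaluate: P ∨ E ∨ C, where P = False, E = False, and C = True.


P = False, E = False, C = True
Step 1: P ∨ E = False OR False = False
Step 2: False ∨ C = False OR True = True
OR is true when at least one operand is true.

True


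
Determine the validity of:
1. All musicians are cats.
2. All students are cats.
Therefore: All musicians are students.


Premise 1: All musicians are cats.
Premise 2: All students are cats.
Conclusion: All musicians are students.
Fallacy: undistributed middle. cats is predicate in both.
Counterexample: musicians and students could be disjoint subsets of cats.

Invalid


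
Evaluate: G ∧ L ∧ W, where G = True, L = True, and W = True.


G = True, L = True, W = True
Step 1: G ∧ L = True AND True = True
Step 2: (True) ∧ W = (True) AND True = True
AND is true only when ALL operands are true.

True


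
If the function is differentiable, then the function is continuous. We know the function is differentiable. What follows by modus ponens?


Modus ponens: P → Q, P ⊢ Q
P: the function is differentiable
Q: the function is continuous
We have P → Q and P is true.
By modus ponens, Q must be true.

The function is continuous


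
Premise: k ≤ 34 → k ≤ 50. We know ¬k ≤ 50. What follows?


Modus tollens: P → Q, ¬Q ⊢ ¬P
P: k ≤ 34
Q: k ≤ 50
We have P → Q and Q is false.
By modus tollens, P must be false.

It is not the case that k ≤ 34


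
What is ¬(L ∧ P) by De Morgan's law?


De Morgan's law: ¬(P ∧ Q) ≡ ¬P ∨ ¬Q
¬(L ∧ P) = ¬L ∨ ¬P

¬L ∨ ¬P


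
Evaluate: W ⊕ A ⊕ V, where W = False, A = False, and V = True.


W = False, A = False, V = True
Step 1: W ⊕ A = False XOR False = False
Step 2: False ⊕ V = False XOR True = True
XOR is true when an odd number of operands are true.

True


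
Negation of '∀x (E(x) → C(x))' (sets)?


Original: ∀x (E(x) → C(x))
Rule: ¬∀→∃, ¬∃→∀, negate predicate.
Negation: ∃x (E(x) ∧ ¬C(x))

∃x (E(x) ∧ ¬C(x))


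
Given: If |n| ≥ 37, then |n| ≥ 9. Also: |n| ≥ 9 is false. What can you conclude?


Modus tollens: P → Q, ¬Q ⊢ ¬P
P: |n| ≥ 37
Q: |n| ≥ 9
We have P → Q and Q is false.
By modus tollens, P must be false.

It is not the case that |n| ≥ 37


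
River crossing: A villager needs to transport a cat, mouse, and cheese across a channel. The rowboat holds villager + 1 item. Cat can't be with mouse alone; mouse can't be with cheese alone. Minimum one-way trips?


1. villager+mouse → 2. villager ← 3. villager+cat → 4. villager+mouse ← 5. villager+cheese → 6. villager ← 7. villager+mouse →
Minimum trips = 7

7


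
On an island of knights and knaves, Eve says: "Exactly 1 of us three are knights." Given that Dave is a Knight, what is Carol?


Eve claims exactly 1 knights among Eve, Dave, Carol.
Given: Dave is a Knight.

Case 1: Eve is a Knight (tells truth)
  Then exactly 1 of the three are knights.
  Counting Eve, Dave: 2 knight(s) so far. Need -1 more → impossible.
Case 2: Eve is a Knave (lies)
  Then the count is NOT 1.
  If Carol = Knave, count = 1 = 1 → claim would be true, contradicts lie.
  If Carol = Knight, count = 2 ≠ 1 → lie confirmed ✓

Carol is a Knight.

Knight


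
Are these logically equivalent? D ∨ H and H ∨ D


Expression 1: D ∨ H
Expression 2: H ∨ D
Truth table (D H | Expr1 Expr2):
  T T |   T     T
  T F |   T     T
  F T |   T     T
  F F |   F     F
All 4 rows agree, so the expressions are logically equivalent.

Yes


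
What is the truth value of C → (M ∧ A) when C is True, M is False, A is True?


C = True, M = False, A = True
Step 1: M ∧ A = False AND True = False
Step 2: C → (False): false only when C=True and consequent=False.
Result: False

False


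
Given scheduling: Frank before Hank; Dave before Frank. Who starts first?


Constraints: Frank before Hank; Dave before Frank
The first task can have nothing scheduled before it, so it must never appear on the right of a 'before'.
Tasks appearing after some 'before': Hank, Frank.
The only task not in that list is Dave → it is first.

Dave


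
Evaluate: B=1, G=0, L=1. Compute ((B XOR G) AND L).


B XOR G = 1^0 = 1
1 AND 1 = 1

1


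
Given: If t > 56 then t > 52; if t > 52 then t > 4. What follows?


Hypothetical syllogism: P → Q, Q → R ⊢ P → R
Premise 1: t > 56 → t > 52
Premise 2: t > 52 → t > 4
Chain the implications: the middle term (t > 52) links the two.
Conclusion: If t > 56, then t > 4.

If t > 56, then t > 4.


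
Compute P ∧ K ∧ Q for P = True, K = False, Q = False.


P = True, K = False, Q = False
Step 1: P ∧ K = True AND False = False
Step 2: (False) ∧ Q = (False) AND False = False
AND is true only when ALL operands are true.

False


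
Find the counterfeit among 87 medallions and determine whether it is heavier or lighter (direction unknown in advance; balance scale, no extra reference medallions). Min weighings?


Let n = 87. 174 possibilities (n medallions × lighter/heavier); each weighing has 3 outcomes.
Bound for k weighings: say the first weighing puts j medallions on each pan. If it tips, the 2j weighed medallions remain suspects (each with a known direction) and k-1 weighings give 3^(k-1) outcomes; 3^(k-1) is odd, so 2j ≤ 3^(k-1) - 1. If it balances, the n - 2j unweighed medallions remain with direction unknown: 2(n - 2j) ≤ 3^(k-1) - 1 by the same parity argument. Adding, n ≤ (3^(k-1) - 1) + (3^(k-1) - 1)/2 = (3^k - 3)/2, and the classical three-group strategy achieves this (3 medallions in 2 weighings, 12 in 3, 39 in 4, 120 in 5).
So we need the smallest k with (3^k - 3)/2 ≥ 87.
k = 4: (3^4 - 3)/2 = 39 < 87 ✗
k = 5: (3^5 - 3)/2 = 120 ≥ 87 ✓

5


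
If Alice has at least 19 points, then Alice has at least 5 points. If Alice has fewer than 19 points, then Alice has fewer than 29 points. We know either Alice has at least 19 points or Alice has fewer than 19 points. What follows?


Constructive dilemma: (P → Q) ∧ (R → S), P ∨ R ⊢ Q ∨ S
Premise 1: Alice has at least 19 points → Alice has at least 5 points
Premise 2: Alice has fewer than 19 points → Alice has fewer than 29 points
Premise 3: Alice has at least 19 points ∨ Alice has fewer than 19 points
Case 1: Assuming Alice has at least 19 points, then by Premise 1, Alice has at least 5 points.
Case 2: Assuming Alice has fewer than 19 points, then by Premise 2, Alice has fewer than 29 points.
Since one of Alice has at least 19 points or Alice has fewer than 19 points must hold, we get Alice has at least 5 points or Alice has fewer than 29 points.

Alice has at least 5 points or Alice has fewer than 29 points.


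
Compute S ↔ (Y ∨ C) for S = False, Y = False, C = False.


S = False, Y = False, C = False
Step 1: Y ∨ C = False OR False = False
Step 2: S ↔ (False): true when both sides have same truth value.
Result: False ↔ False = True

True


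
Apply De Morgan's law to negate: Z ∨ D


De Morgan's law: ¬(P ∨ Q) ≡ ¬P ∧ ¬Q
¬(Z ∨ D) = ¬Z ∧ ¬D

¬Z ∧ ¬D


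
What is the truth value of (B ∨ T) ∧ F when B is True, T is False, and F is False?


B = True, T = False, F = False
Step 1: B ∨ T = True OR False = True
Step 2: True ∧ F = True AND False = False
OR is true when at least one operand is true; AND requires both.

False


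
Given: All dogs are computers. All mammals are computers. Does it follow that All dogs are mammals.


Premise 1: All dogs are computers.
Premise 2: All mammals are computers.
Conclusion: All dogs are mammals.
Fallacy: undistributed middle. computers is predicate in both.
Counterexample: dogs and mammals could be disjoint subsets of computers.

Invalid


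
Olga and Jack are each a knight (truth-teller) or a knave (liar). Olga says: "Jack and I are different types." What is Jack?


Olga says: "Jack and I are different types."
Case 1: Olga is a Knight (truth-teller)
  Statement is true → they ARE different → Jack is a Knave
Case 2: Olga is a Knave (liar)
  Statement is false → they are NOT different → Jack is a Knave
In both cases, Jack is a Knave.

Knave


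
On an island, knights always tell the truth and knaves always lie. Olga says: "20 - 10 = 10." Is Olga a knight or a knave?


Statement: "20 - 10 = 10."
Actual: 20 - 10 = 10
Claimed: 10
Statement is TRUE → Olga tells the truth → Knight

Knight


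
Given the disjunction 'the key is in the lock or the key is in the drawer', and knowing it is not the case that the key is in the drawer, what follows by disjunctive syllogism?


Disjunctive syllogism: P ∨ Q, ¬P ⊢ Q
Disjunction: the key is in the lock ∨ the key is in the drawer
We know it is not the case that the key is in the drawer.
By disjunctive syllogism, the other disjunct must be true.

The key is in the lock


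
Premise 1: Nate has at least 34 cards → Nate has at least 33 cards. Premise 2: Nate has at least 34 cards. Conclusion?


Modus ponens: P → Q, P ⊢ Q
P: Nate has at least 34 cards
Q: Nate has at least 33 cards
We have P → Q and P is true.
By modus ponens, Q must be true.

Nate has at least 33 cards


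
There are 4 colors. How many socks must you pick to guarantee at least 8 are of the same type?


Pigeonhole: to guarantee k in one of n categories, need (k-1)×n + 1.
k = 8, n = 4
Minimum = (8-1) × 4 + 1 = 7 × 4 + 1

29


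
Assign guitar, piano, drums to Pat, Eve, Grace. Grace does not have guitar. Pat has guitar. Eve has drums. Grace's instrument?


From clues:
  Pat → guitar
  Eve → drums
By elimination, Grace gets the remaining.

piano


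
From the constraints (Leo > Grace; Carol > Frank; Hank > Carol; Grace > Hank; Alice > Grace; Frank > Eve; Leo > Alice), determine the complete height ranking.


Constraints: Leo > Grace; Carol > Frank; Hank > Carol; Grace > Hank; Alice > Grace; Frank > Eve; Leo > Alice
Method: at each step, the next-highest is the one remaining person who never appears on the smaller side of a constraint between remaining people.
  Step 1: remaining {Alice, Grace, Frank, Hank, Carol, Eve, Leo}; on the smaller side: {Alice, Grace, Frank, Hank, Carol, Eve} → Leo is next (Leo > Grace; Leo > Alice).
  Step 2: remaining {Alice, Grace, Frank, Hank, Carol, Eve}; on the smaller side: {Grace, Frank, Hank, Carol, Eve} → Alice is next (Alice > Grace).
  Step 3: remaining {Grace, Frank, Hank, Carol, Eve}; on the smaller side: {Frank, Hank, Carol, Eve} → Grace is next (Grace > Hank).
  Step 4: remaining {Frank, Hank, Carol, Eve}; on the smaller side: {Frank, Carol, Eve} → Hank is next (Hank > Carol).
  Step 5: remaining {Frank, Carol, Eve}; on the smaller side: {Frank, Eve} → Carol is next (Carol > Frank).
  Step 6: remaining {Frank, Eve}; on the smaller side: {Eve} → Frank is next (Frank > Eve).
  Step 7: only Eve remains → lowest.
Final ranking (highest to lowest):

Leo > Alice > Grace > Hank > Carol > Frank > Eve


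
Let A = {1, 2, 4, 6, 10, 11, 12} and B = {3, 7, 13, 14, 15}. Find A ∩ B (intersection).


A = {1, 2, 4, 6, 10, 11, 12}
B = {3, 7, 13, 14, 15}
Operation: intersection
Elements in both: none

∅


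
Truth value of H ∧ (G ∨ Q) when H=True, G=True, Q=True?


H = True, G = True, Q = True
Expression: H ∧ (G ∨ Q)
Step 1: G ∨ Q = True OR True = True
Step 2: H ∧ (True) = True AND True = True

True


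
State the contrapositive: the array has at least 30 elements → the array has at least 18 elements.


Original: If the array has at least 30 elements, then the array has at least 18 elements
Contrapositive: If ¬Q, then ¬P
Negate Q: not (the array has at least 18 elements)
Negate P: not (the array has at least 30 elements)

If not (the array has at least 18 elements), then not (the array has at least 30 elements).


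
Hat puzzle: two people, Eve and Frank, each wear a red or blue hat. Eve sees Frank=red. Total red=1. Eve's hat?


Total red = 1, Frank = red
Red accounted for: 1
Remaining for Eve: 0
Eve's hat is blue.

blue


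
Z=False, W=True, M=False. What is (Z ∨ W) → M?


Z = False, W = True, M = False
Expression: (Z ∨ W) → M
Step 1: Z ∨ W = False OR True = True
Step 2: (True) → M = True → False (false only if antecedent True and consequent False) = False

False


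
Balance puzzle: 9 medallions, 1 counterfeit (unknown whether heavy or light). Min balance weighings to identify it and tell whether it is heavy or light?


Let n = 9. 18 possibilities (n medallions × lighter/heavier); each weighing has 3 outcomes.
Bound for k weighings: say the first weighing puts j medallions on each pan. If it tips, the 2j weighed medallions remain suspects (each with a known direction) and k-1 weighings give 3^(k-1) outcomes; 3^(k-1) is odd, so 2j ≤ 3^(k-1) - 1. If it balances, the n - 2j unweighed medallions remain with direction unknown: 2(n - 2j) ≤ 3^(k-1) - 1 by the same parity argument. Adding, n ≤ (3^(k-1) - 1) + (3^(k-1) - 1)/2 = (3^k - 3)/2, and the classical three-group strategy achieves this (3 medallions in 2 weighings, 12 in 3, 39 in 4, 120 in 5).
So we need the smallest k with (3^k - 3)/2 ≥ 9.
k = 2: (3^2 - 3)/2 = 3 < 9 ✗
k = 3: (3^3 - 3)/2 = 12 ≥ 9 ✓

3


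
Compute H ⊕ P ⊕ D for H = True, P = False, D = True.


H = True, P = False, D = True
Step 1: H ⊕ P = True XOR False = True
Step 2: True ⊕ D = True XOR True = False
XOR is true when an odd number of operands are true.

False


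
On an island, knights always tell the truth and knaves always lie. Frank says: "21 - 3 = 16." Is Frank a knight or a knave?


Statement: "21 - 3 = 16."
Actual: 21 - 3 = 18
Claimed: 16
Statement is FALSE → Frank lies → Knave

Knave


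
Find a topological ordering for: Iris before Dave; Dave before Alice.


Constraints: Iris before Dave; Dave before Alice
Method: repeatedly schedule the remaining task that has no remaining task required before it.
  Step 1: remaining {Dave, Alice, Iris}; every task except Iris still has a predecessor pending → schedule Iris.
  Step 2: remaining {Dave, Alice}; every task except Dave still has a predecessor pending → schedule Dave.
  Step 3: only Alice remains → schedule Alice.
Resulting order:

Iris → Dave → Alice


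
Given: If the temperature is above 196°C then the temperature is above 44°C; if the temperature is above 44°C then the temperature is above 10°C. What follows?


Hypothetical syllogism: P → Q, Q → R ⊢ P → R
Premise 1: the temperature is above 196°C → the temperature is above 44°C
Premise 2: the temperature is above 44°C → the temperature is above 10°C
Chain the implications: the middle term (the temperature is above 44°C) links the two.
Conclusion: If the temperature is above 196°C, then the temperature is above 10°C.

If the temperature is above 196°C, then the temperature is above 10°C.


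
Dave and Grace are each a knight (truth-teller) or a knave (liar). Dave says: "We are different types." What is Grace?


Dave says: "We are different types."
Case 1: Dave is a Knight (truth-teller)
  Statement is true → they ARE different → Grace is a Knave
Case 2: Dave is a Knave (liar)
  Statement is false → they are NOT different → Grace is a Knave
In both cases, Grace is a Knave.

Knave


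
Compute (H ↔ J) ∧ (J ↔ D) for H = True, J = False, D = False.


H = True, J = False, D = False
Step 1: H ↔ J is true when H and J have the same value. Result: False
Step 2: J ↔ D is true when J and D have the same value. Result: True
Step 3: False ∧ True = False

False


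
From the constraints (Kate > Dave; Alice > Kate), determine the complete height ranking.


Constraints: Kate > Dave; Alice > Kate
Method: at each step, the next-highest is the one remaining person who never appears on the smaller side of a constraint between remaining people.
  Step 1: remaining {Dave, Kate, Alice}; on the smaller side: {Dave, Kate} → Alice is next (Alice > Kate).
  Step 2: remaining {Dave, Kate}; on the smaller side: {Dave} → Kate is next (Kate > Dave).
  Step 3: only Dave remains → lowest.
Final ranking (highest to lowest):

Alice > Kate > Dave


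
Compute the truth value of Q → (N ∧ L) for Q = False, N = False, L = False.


Q = False, N = False, L = False
Step 1: N ∧ L = False AND False = False
Step 2: Q → (False): false only when Q=True and consequent=False.
Result: True

True


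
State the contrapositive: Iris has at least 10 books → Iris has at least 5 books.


Original: If Iris has at least 10 books, then Iris has at least 5 books
Contrapositive: If ¬Q, then ¬P
Negate Q: not (Iris has at least 5 books)
Negate P: not (Iris has at least 10 books)

If not (Iris has at least 5 books), then not (Iris has at least 10 books).


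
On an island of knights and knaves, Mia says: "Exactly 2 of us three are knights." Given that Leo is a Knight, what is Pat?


Mia claims exactly 2 knights among Mia, Leo, Pat.
Given: Leo is a Knight.

Case 1: Mia is a Knight (tells truth)
  Then exactly 2 of the three are knights.
  Counting Mia, Leo: 2 knight(s) so far. Need 0 more → Pat = Knave.
Case 2: Mia is a Knave (lies)
  Then the count is NOT 2.
  If Pat = Knight, count = 2 = 2 → claim would be true, contradicts lie.
  If Pat = Knave, count = 1 ≠ 2 → lie confirmed ✓

Pat is a Knave.

Knave


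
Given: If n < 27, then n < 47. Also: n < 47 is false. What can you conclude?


Modus tollens: P → Q, ¬Q ⊢ ¬P
P: n < 27
Q: n < 47
We have P → Q and Q is false.
By modus tollens, P must be false.

It is not the case that n < 27


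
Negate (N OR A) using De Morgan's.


De Morgan's law: ¬(P ∨ Q) ≡ ¬P ∧ ¬Q
¬(N ∨ A) = ¬N ∧ ¬A

¬N ∧ ¬A


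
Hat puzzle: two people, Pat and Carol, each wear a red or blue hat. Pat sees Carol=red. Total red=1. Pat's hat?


Total red = 1, Carol = red
Red accounted for: 1
Remaining for Pat: 0
Pat's hat is blue.

blue


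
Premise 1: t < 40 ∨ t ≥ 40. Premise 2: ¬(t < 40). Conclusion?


Disjunctive syllogism: P ∨ Q, ¬P ⊢ Q
Disjunction: t < 40 ∨ t ≥ 40
We know it is not the case that t < 40.
By disjunctive syllogism, the other disjunct must be true.

t ≥ 40


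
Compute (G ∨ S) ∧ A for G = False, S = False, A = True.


G = False, S = False, A = True
Step 1: G ∨ S = False OR False = False
Step 2: False ∧ A = False AND True = False
OR is true when at least one operand is true; AND requires both.

False


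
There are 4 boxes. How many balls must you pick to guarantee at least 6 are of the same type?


Pigeonhole: to guarantee k in one of n categories, need (k-1)×n + 1.
k = 6, n = 4
Minimum = (6-1) × 4 + 1 = 5 × 4 + 1

21


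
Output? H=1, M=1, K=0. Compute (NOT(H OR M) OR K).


H OR M = 1
NOT(1) = 0
0 OR 0 = 0

0


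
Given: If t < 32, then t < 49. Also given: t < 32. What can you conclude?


Modus ponens: P → Q, P ⊢ Q
P: t < 32
Q: t < 49
We have P → Q and P is true.
By modus ponens, Q must be true.

t < 49


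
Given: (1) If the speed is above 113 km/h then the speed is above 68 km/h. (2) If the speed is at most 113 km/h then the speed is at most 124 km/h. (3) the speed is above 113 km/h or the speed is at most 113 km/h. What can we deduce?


Constructive dilemma: (P → Q) ∧ (R → S), P ∨ R ⊢ Q ∨ S
Premise 1: the speed is above 113 km/h → the speed is above 68 km/h
Premise 2: the speed is at most 113 km/h → the speed is at most 124 km/h
Premise 3: the speed is above 113 km/h ∨ the speed is at most 113 km/h
Case 1: Assuming the speed is above 113 km/h, then by Premise 1, the speed is above 68 km/h.
Case 2: Assuming the speed is at most 113 km/h, then by Premise 2, the speed is at most 124 km/h.
Since one of the speed is above 113 km/h or the speed is at most 113 km/h must hold, we get the speed is above 68 km/h or the speed is at most 124 km/h.

The speed is above 68 km/h or the speed is at most 124 km/h.


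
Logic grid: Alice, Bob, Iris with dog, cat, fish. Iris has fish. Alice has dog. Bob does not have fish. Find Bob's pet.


From clues:
  Iris → fish
  Alice → dog
By elimination, Bob gets the remaining.

cat


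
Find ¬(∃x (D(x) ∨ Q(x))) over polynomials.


Original: ∃x (D(x) ∨ Q(x))
Rule: ¬∀→∃, ¬∃→∀, negate predicate.
Negation: ∀x (¬D(x) ∧ ¬Q(x))

∀x (¬D(x) ∧ ¬Q(x))


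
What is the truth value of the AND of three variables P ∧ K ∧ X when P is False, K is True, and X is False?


P = False, K = True, X = False
Step 1: P ∧ K = False AND True = False
Step 2: (False) ∧ X = (False) AND False = False
AND is true only when ALL operands are true.

False


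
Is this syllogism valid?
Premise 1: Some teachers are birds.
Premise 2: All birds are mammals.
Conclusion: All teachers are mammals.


Premise 1: Some teachers are birds.
Premise 2: All birds are mammals.
Conclusion: All teachers are mammals.
Fallacy: illicit minor. The minor term (teachers) is distributed in the conclusion ('All teachers ...') but undistributed in its premise ('Some teachers are birds' doesn't cover all teachers).
Only 'Some teachers are mammals' follows, not 'All'.

Invalid


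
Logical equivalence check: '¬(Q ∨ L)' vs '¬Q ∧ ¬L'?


Expression 1: ¬(Q ∨ L)
Expression 2: ¬Q ∧ ¬L
Truth table (Q L | Expr1 Expr2):
  T T |   F     F
  T F |   F     F
  F T |   F     F
  F F |   T     T
All 4 rows agree, so the expressions are logically equivalent.

Yes


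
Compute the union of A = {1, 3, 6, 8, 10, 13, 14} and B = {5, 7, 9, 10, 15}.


A = {1, 3, 6, 8, 10, 13, 14}
B = {5, 7, 9, 10, 15}
Operation: union
All elements combined: 1, 3, 5, 6, 7, 8, 9, 10, 13, 14, 15

{1, 3, 5, 6, 7, 8, 9, 10, 13, 14, 15}


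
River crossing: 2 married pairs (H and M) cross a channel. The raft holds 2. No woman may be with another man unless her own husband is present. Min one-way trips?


Label couples H and M.
1. WH+WM → (far: WH,WM; near: HH,HM)
2. WH ←   (far: WM; near: HH,HM,WH)
3. HH+HM → (far: HH,HM,WM; near: WH)
4. HH ←   (far: HM,WM; near: HH,WH)  — HH returns, since WH is alone on near bank
5. HH+WH → (far: all four; near: empty)
Every state respects the constraint.
Minimum trips = 5

5


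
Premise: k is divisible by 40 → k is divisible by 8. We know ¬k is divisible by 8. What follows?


Modus tollens: P → Q, ¬Q ⊢ ¬P
P: k is divisible by 40
Q: k is divisible by 8
We have P → Q and Q is false.
By modus tollens, P must be false.

It is not the case that k is divisible by 40


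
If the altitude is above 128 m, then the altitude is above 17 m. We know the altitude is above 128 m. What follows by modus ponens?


Modus ponens: P → Q, P ⊢ Q
P: the altitude is above 128 m
Q: the altitude is above 17 m
We have P → Q and P is true.
By modus ponens, Q must be true.

The altitude is above 17 m


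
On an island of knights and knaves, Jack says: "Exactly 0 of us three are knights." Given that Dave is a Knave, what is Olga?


Jack claims exactly 0 knights among Jack, Dave, Olga.
Given: Dave is a Knave.

Case 1: Jack is a Knight (tells truth)
  Then exactly 0 of the three are knights.
  Counting Jack, Dave: 1 knight(s) so far. Need -1 more → impossible.
Case 2: Jack is a Knave (lies)
  Then the count is NOT 0.
  If Olga = Knave, count = 0 = 0 → claim would be true, contradicts lie.
  If Olga = Knight, count = 1 ≠ 0 → lie confirmed ✓

Olga is a Knight.

Knight


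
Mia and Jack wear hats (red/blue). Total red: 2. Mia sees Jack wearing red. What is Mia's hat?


Total red = 2, Jack = red
Red accounted for: 1
Remaining for Mia: 1
Mia's hat is red.

red


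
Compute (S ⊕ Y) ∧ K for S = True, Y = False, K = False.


S = True, Y = False, K = False
Step 1: S ⊕ Y = True XOR False = True
Step 2: True ∧ K = True AND False = False
XOR true when exactly one of S,Y is true; then AND with K.

False


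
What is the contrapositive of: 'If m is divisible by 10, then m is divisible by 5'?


Original: If m is divisible by 10, then m is divisible by 5
Contrapositive: If ¬Q, then ¬P
Negate Q: not (m is divisible by 5)
Negate P: not (m is divisible by 10)

If not (m is divisible by 5), then not (m is divisible by 10).


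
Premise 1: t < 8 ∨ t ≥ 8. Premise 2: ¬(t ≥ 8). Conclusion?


Disjunctive syllogism: P ∨ Q, ¬P ⊢ Q
Disjunction: t < 8 ∨ t ≥ 8
We know it is not the case that t ≥ 8.
By disjunctive syllogism, the other disjunct must be true.

t < 8


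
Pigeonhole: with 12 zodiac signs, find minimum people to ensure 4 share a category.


Pigeonhole: to guarantee k in one of n categories, need (k-1)×n + 1.
k = 4, n = 12
Minimum = (4-1) × 12 + 1 = 3 × 12 + 1

37


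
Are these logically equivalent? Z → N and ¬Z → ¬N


Expression 1: Z → N
Expression 2: ¬Z → ¬N
Truth table (Z N | Expr1 Expr2):
  T T |   T     T
  T F |   F     T   ← differ
  F T |   T     F   ← differ
  F F |   T     T
Counterexample: Z=T, N=F gives Expr1 = F but Expr2 = T, so the expressions are NOT logically equivalent.

No


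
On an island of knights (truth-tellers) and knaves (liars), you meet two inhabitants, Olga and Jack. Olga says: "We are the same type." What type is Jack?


Olga says: "We are the same type."
Case 1: Olga is a Knight (truth-teller)
  Statement is true → they ARE the same → Jack is also a Knight
Case 2: Olga is a Knave (liar)
  Statement is false → they are NOT the same → Jack is a Knight
In both cases, Jack is a Knight.

Knight


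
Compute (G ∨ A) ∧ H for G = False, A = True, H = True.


G = False, A = True, H = True
Step 1: G ∨ A = False OR True = True
Step 2: True ∧ H = True AND True = True
OR is true when at least one operand is true; AND requires both.

True


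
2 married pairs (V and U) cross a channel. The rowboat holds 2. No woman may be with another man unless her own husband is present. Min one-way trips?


Label couples V and U.
1. WV+WU → (far: WV,WU; near: HV,HU)
2. WV ←   (far: WU; near: HV,HU,WV)
3. HV+HU → (far: HV,HU,WU; near: WV)
4. HV ←   (far: HU,WU; near: HV,WV)  — HV returns, since WV is alone on near bank
5. HV+WV → (far: all four; near: empty)
Every state respects the constraint.
Minimum trips = 5

5


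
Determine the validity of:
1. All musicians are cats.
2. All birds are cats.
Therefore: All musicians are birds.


Premise 1: All musicians are cats.
Premise 2: All birds are cats.
Conclusion: All musicians are birds.
Fallacy: undistributed middle. cats is predicate in both.
Counterexample: musicians and birds could be disjoint subsets of cats.

Invalid


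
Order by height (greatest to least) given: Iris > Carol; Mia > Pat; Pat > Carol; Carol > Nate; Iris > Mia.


Constraints: Iris > Carol; Mia > Pat; Pat > Carol; Carol > Nate; Iris > Mia
Method: at each step, the next-highest is the one remaining person who never appears on the smaller side of a constraint between remaining people.
  Step 1: remaining {Mia, Pat, Nate, Iris, Carol}; on the smaller side: {Mia, Pat, Nate, Carol} → Iris is next (Iris > Carol; Iris > Mia).
  Step 2: remaining {Mia, Pat, Nate, Carol}; on the smaller side: {Pat, Nate, Carol} → Mia is next (Mia > Pat).
  Step 3: remaining {Pat, Nate, Carol}; on the smaller side: {Nate, Carol} → Pat is next (Pat > Carol).
  Step 4: remaining {Nate, Carol}; on the smaller side: {Nate} → Carol is next (Carol > Nate).
  Step 5: only Nate remains → lowest.
Final ranking (highest to lowest):

Iris > Mia > Pat > Carol > Nate


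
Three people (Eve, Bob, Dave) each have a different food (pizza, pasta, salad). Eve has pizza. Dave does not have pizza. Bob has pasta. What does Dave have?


From clues:
  Bob → pasta
  Eve → pizza
By elimination, Dave gets the remaining.

salad


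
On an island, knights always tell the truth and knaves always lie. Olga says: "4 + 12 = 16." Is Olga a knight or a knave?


Statement: "4 + 12 = 16."
Actual: 4 + 12 = 16
Claimed: 16
Statement is TRUE → Olga tells the truth → Knight

Knight


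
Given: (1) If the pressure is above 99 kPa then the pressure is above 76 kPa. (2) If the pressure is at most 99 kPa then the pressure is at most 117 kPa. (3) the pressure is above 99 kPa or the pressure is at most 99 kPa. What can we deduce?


Constructive dilemma: (P → Q) ∧ (R → S), P ∨ R ⊢ Q ∨ S
Premise 1: the pressure is above 99 kPa → the pressure is above 76 kPa
Premise 2: the pressure is at most 99 kPa → the pressure is at most 117 kPa
Premise 3: the pressure is above 99 kPa ∨ the pressure is at most 99 kPa
Case 1: Assuming the pressure is above 99 kPa, then by Premise 1, the pressure is above 76 kPa.
Case 2: Assuming the pressure is at most 99 kPa, then by Premise 2, the pressure is at most 117 kPa.
Since one of the pressure is above 99 kPa or the pressure is at most 99 kPa must hold, we get the pressure is above 76 kPa or the pressure is at most 117 kPa.

The pressure is above 76 kPa or the pressure is at most 117 kPa.


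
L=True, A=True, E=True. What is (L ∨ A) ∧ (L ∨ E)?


L = True, A = True, E = True
Expression: (L ∨ A) ∧ (L ∨ E)
Step 1: L ∨ A = True OR True = True
Step 2: L ∨ E = True OR True = True
Step 3: (True) ∧ (True) = True AND True = True

True


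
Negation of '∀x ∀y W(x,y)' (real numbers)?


Original: ∀x ∀y W(x,y)
Rule: ¬∀→∃, ¬∃→∀, negate predicate.
Negation: ∃x ∃y ¬W(x,y)

∃x ∃y ¬W(x,y)


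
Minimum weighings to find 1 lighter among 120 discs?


Each weighing has 3 outcomes (left heavy / balance / right heavy), so k weighings distinguish at most 3^k cases; splitting into three near-equal groups achieves this.
Need 3^k ≥ 120: 3^4 = 81 < 120 ≤ 3^5 = 243
k = ⌈log₃(120)⌉ = 5

5


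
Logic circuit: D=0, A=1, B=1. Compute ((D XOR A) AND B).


D XOR A = 0^1 = 1
1 AND 1 = 1

1


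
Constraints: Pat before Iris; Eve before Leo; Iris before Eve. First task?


Constraints: Pat before Iris; Eve before Leo; Iris before Eve
The first task can have nothing scheduled before it, so it must never appear on the right of a 'before'.
Tasks appearing after some 'before': Iris, Leo, Eve.
The only task not in that list is Pat → it is first.

Pat


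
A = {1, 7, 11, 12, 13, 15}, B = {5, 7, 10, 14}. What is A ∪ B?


A = {1, 7, 11, 12, 13, 15}
B = {5, 7, 10, 14}
Operation: union
All elements combined: 1, 5, 7, 10, 11, 12, 13, 14, 15

{1, 5, 7, 10, 11, 12, 13, 14, 15}


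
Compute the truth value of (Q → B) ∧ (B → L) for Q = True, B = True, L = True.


Q = True, B = True, L = True
Step 1: Q → B is false only when Q=True and B=False. Result: True
Step 2: B → L is false only when B=True and L=False. Result: True
Step 3: True ∧ True = True

True


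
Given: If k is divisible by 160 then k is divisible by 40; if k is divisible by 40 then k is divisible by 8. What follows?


Hypothetical syllogism: P → Q, Q → R ⊢ P → R
Premise 1: k is divisible by 160 → k is divisible by 40
Premise 2: k is divisible by 40 → k is divisible by 8
Chain the implications: the middle term (k is divisible by 40) links the two.
Conclusion: If k is divisible by 160, then k is divisible by 8.

If k is divisible by 160, then k is divisible by 8.
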